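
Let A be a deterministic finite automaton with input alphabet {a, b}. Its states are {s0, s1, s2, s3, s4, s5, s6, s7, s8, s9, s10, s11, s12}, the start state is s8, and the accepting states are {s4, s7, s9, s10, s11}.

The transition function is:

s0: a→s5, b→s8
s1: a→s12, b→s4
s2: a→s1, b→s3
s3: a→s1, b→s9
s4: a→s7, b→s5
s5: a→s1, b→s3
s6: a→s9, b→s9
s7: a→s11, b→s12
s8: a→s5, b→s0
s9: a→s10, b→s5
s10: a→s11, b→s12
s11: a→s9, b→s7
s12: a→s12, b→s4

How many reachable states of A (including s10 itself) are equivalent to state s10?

2

First remove the unreachable states {s2,s6}; 11 states remain.
P0 = {s4,s7,s9,s10,s11} | {s0,s1,s3,s5,s8,s12}.
On input b, block {s4,s7,s9,s10,s11} splits into {s4,s7,s9,s10} and {s11}.
Refine {s4,s7,s9,s10} on symbol a: members go to different blocks, giving {s4,s9} and {s7,s10}.
On input b, block {s0,s1,s3,s5,s8,s12} splits into {s0,s5,s8} and {s1,s3,s12}.
On input a, block {s0,s5,s8} splits into {s0,s8} and {s5}.
No further refinement is possible. Final partition (6 blocks): {s4,s9} | {s0,s8} | {s11} | {s7,s10} | {s1,s3,s12} | {s5}.
State s10 belongs to the block {s7,s10}, which has 2 states.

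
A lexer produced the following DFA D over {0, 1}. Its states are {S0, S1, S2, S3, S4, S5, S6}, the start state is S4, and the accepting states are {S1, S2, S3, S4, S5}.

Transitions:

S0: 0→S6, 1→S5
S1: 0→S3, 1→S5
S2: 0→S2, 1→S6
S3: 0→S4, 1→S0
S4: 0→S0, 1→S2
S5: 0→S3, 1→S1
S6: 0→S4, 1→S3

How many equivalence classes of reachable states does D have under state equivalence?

All states are reachable from the start state.
P0 = {S1,S2,S3,S4,S5} | {S0,S6}.
On input 0, block {S1,S2,S3,S4,S5} splits into {S1,S2,S3,S5} and {S4}.
Refine {S1,S2,S3,S5} on symbol 0: members go to different blocks, giving {S1,S2,S5} and {S3}.
Split {S1,S2,S5} by δ(·,0) → {S1,S5} and {S2}.
Refine {S0,S6} on symbol 0: members go to different blocks, giving {S0} and {S6}.
No further refinement is possible. Final partition (6 blocks): {S1,S5} | {S0} | {S4} | {S3} | {S2} | {S6}.

6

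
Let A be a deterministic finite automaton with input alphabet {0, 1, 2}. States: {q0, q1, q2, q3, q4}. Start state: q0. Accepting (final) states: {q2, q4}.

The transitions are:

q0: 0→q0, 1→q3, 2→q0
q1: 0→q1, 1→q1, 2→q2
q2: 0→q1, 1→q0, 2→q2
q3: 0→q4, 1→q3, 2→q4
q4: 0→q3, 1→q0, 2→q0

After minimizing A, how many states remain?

3

First remove the unreachable states {q1,q2}; 3 states remain.
Initial partition by acceptance: {q4} | {q0,q3}.
Split {q0,q3} by δ(·,0) → {q0} and {q3}.
The partition is now stable with 3 blocks: {q4} | {q0} | {q3}.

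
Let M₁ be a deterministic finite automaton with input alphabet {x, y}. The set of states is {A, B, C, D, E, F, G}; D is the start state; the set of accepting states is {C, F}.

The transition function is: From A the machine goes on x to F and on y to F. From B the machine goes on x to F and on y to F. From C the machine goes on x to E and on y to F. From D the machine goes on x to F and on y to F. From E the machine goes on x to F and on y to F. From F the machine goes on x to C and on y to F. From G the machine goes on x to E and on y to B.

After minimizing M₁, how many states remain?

First remove the unreachable states {A,B,G}; 4 states remain.
P0 = {C,F} | {D,E}.
On input x, block {C,F} splits into {C} and {F}.
The partition is now stable with 3 blocks: {C} | {D,E} | {F}.

3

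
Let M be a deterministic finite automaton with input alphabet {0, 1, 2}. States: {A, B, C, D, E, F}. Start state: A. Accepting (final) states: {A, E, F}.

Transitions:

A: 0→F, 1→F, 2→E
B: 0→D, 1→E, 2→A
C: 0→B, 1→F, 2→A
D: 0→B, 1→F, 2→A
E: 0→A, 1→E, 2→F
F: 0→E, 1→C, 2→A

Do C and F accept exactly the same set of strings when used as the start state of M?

Start with accepting vs non-accepting: {A,E,F} | {B,C,D}.
On input 1, block {A,E,F} splits into {A,E} and {F}.
Refine {A,E} on symbol 0: members go to different blocks, giving {A} and {E}.
On input 1, block {B,C,D} splits into {C,D} and {B}.
Stable partition: {A} | {C,D} | {F} | {E} | {B} — 5 equivalence classes.
C and F end up in different blocks, so they are distinguishable. For instance, the string 'ε' is accepted from only F.

No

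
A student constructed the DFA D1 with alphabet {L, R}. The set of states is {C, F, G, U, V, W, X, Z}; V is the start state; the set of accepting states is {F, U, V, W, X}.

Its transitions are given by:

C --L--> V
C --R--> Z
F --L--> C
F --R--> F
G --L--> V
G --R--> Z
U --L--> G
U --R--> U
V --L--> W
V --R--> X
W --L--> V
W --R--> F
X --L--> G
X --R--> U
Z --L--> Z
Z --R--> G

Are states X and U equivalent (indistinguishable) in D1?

Start with accepting vs non-accepting: {F,U,V,W,X} | {C,G,Z}.
Refine {F,U,V,W,X} on symbol L: members go to different blocks, giving {F,U,X} and {V,W}.
Refine {C,G,Z} on symbol L: members go to different blocks, giving {C,G} and {Z}.
No further refinement is possible. Final partition (4 blocks): {F,U,X} | {C,G} | {V,W} | {Z}.
X and U lie in the same block of the stable partition, so they are equivalent — no string distinguishes them.

Yes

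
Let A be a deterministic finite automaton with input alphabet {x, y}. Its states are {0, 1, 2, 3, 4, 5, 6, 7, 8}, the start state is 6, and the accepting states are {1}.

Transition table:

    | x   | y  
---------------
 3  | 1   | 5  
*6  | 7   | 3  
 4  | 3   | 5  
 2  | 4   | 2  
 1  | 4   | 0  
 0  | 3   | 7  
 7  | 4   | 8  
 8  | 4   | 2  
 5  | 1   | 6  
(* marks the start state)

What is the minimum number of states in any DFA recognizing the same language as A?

Every state is reachable, so we keep all 9.
Initial partition by acceptance: {1} | {0,2,3,4,5,6,7,8}.
On input x, block {0,2,3,4,5,6,7,8} splits into {0,2,4,6,7,8} and {3,5}.
Refine {0,2,4,6,7,8} on symbol x: members go to different blocks, giving {2,6,7,8} and {0,4}.
On input x, block {2,6,7,8} splits into {2,7,8} and {6}.
Split {3,5} by δ(·,y) → {3} and {5}.
Refine {0,4} on symbol y: members go to different blocks, giving {0} and {4}.
The partition is now stable with 7 blocks: {1} | {2,7,8} | {3} | {0} | {6} | {5} | {4}.

7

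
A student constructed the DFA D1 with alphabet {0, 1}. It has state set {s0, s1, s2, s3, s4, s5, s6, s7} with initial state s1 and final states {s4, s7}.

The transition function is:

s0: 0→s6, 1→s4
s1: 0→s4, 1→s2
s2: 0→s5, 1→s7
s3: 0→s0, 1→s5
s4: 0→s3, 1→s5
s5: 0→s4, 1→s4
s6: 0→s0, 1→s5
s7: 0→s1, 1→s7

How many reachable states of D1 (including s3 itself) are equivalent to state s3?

2

P0 = {s4,s7} | {s0,s1,s2,s3,s5,s6}.
Split {s4,s7} by δ(·,1) → {s4} and {s7}.
Split {s0,s1,s2,s3,s5,s6} by δ(·,0) → {s0,s2,s3,s6} and {s1,s5}.
Split {s0,s2,s3,s6} by δ(·,0) → {s0,s3,s6} and {s2}.
On input 1, block {s0,s3,s6} splits into {s3,s6} and {s0}.
Split {s1,s5} by δ(·,1) → {s1} and {s5}.
Stable partition: {s4} | {s3,s6} | {s7} | {s1} | {s2} | {s0} | {s5} — 7 equivalence classes.
State s3 belongs to the block {s3,s6}, which has 2 states.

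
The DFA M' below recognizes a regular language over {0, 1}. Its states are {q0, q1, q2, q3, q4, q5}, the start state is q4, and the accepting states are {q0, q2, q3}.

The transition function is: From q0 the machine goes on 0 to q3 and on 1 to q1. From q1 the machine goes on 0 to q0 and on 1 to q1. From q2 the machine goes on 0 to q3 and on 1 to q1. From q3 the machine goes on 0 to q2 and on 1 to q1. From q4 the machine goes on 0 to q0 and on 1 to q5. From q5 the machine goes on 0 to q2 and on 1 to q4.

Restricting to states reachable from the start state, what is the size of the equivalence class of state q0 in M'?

All states are reachable from the start state.
P0 = {q0,q2,q3} | {q1,q4,q5}.
No further refinement is possible. Final partition (2 blocks): {q0,q2,q3} | {q1,q4,q5}.
State q0 belongs to the block {q0,q2,q3}, which has 3 states.

3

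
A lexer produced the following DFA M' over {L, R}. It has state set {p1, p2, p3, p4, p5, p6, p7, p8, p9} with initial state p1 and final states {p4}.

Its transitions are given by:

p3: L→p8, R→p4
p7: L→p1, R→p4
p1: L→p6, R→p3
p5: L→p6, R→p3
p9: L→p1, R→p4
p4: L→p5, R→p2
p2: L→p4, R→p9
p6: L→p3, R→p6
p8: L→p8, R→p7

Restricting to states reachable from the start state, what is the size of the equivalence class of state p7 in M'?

Every state is reachable, so we keep all 9.
Start with accepting vs non-accepting: {p4} | {p1,p2,p3,p5,p6,p7,p8,p9}.
On input L, block {p1,p2,p3,p5,p6,p7,p8,p9} splits into {p1,p3,p5,p6,p7,p8,p9} and {p2}.
On input R, block {p1,p3,p5,p6,p7,p8,p9} splits into {p1,p5,p6,p8} and {p3,p7,p9}.
Refine {p1,p5,p6,p8} on symbol L: members go to different blocks, giving {p1,p5,p8} and {p6}.
Split {p1,p5,p8} by δ(·,L) → {p1,p5} and {p8}.
On input L, block {p3,p7,p9} splits into {p7,p9} and {p3}.
No further refinement is possible. Final partition (7 blocks): {p4} | {p1,p5} | {p2} | {p7,p9} | {p6} | {p8} | {p3}.
The equivalence class containing p7 is {p7,p9}, of size 2.

2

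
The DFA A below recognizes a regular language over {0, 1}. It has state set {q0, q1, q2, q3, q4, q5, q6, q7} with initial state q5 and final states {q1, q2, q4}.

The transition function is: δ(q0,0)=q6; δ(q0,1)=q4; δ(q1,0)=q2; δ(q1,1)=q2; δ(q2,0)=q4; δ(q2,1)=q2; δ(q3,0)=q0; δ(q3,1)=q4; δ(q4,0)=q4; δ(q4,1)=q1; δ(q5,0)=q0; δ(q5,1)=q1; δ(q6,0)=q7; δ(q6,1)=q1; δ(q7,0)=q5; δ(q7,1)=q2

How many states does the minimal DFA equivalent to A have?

2

States {q3} cannot be reached from the start state, so discard them.
Initial partition by acceptance: {q1,q2,q4} | {q0,q5,q6,q7}.
Stable partition: {q1,q2,q4} | {q0,q5,q6,q7} — 2 equivalence classes.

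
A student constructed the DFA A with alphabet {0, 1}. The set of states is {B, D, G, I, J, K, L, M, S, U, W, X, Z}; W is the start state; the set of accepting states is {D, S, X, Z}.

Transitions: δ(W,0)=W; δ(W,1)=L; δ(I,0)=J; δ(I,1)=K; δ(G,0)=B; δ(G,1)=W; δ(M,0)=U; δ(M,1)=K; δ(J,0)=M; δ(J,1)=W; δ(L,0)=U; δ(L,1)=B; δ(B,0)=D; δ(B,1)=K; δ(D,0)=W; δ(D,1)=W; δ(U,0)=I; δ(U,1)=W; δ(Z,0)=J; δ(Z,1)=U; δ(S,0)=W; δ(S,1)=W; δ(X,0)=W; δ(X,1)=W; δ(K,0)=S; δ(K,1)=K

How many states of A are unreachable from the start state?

3

BFS from W reaches {B, D, I, J, K, L, M, S, U, W}; the 3 state(s) G, X, Z are never visited.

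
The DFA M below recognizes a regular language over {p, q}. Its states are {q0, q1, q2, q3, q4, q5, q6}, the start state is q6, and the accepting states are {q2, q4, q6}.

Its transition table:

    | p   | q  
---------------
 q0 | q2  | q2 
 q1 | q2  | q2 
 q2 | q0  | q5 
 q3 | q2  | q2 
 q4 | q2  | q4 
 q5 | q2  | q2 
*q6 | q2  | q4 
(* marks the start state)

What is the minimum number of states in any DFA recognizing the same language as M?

First remove the unreachable states {q1,q3}; 5 states remain.
Initial partition by acceptance: {q2,q4,q6} | {q0,q5}.
On input p, block {q2,q4,q6} splits into {q4,q6} and {q2}.
No further refinement is possible. Final partition (3 blocks): {q4,q6} | {q0,q5} | {q2}.

3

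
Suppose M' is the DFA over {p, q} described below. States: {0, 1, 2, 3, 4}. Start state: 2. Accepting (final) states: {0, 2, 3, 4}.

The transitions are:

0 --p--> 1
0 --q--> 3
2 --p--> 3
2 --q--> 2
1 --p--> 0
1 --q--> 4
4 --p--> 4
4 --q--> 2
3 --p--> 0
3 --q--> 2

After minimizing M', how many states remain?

5

P0 = {0,2,3,4} | {1}.
Split {0,2,3,4} by δ(·,p) → {2,3,4} and {0}.
Split {2,3,4} by δ(·,p) → {2,4} and {3}.
Split {2,4} by δ(·,p) → {2} and {4}.
Stable partition: {2} | {1} | {0} | {3} | {4} — 5 equivalence classes.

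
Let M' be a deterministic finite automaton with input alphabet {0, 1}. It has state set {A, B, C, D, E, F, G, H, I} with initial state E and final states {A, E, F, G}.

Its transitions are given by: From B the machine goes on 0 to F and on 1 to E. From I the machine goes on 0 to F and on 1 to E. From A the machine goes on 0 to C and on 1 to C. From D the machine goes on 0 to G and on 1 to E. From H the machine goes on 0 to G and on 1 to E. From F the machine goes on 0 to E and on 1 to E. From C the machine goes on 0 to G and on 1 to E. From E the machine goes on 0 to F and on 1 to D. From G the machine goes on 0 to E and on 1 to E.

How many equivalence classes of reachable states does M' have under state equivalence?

States {A,B,C,H,I} cannot be reached from the start state, so discard them.
Start with accepting vs non-accepting: {E,F,G} | {D}.
On input 1, block {E,F,G} splits into {F,G} and {E}.
No further refinement is possible. Final partition (3 blocks): {F,G} | {D} | {E}.

3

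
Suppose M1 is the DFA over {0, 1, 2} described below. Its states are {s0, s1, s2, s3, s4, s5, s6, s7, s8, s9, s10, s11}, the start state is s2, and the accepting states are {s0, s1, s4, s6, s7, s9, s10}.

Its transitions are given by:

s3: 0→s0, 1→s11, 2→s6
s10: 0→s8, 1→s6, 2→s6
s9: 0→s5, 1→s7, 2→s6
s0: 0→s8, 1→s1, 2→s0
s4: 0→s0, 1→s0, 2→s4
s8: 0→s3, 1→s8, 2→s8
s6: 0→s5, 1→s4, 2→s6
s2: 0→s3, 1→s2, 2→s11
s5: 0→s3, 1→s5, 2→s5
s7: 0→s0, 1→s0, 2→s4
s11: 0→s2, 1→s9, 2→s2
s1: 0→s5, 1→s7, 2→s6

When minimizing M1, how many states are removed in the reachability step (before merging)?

BFS from s2 reaches {s0, s1, s2, s3, s4, s5, s6, s7, s8, s9, s11}; the 1 state(s) s10 are never visited.

1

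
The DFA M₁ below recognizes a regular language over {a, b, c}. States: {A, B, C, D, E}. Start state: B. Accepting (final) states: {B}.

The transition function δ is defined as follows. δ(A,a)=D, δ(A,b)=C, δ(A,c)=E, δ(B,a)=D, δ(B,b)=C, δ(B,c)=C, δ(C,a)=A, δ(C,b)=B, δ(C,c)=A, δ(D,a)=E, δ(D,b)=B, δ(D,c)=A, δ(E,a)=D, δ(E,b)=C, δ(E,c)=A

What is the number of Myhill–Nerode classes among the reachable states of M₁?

3

All states are reachable from the start state.
Initial partition by acceptance: {B} | {A,C,D,E}.
Refine {A,C,D,E} on symbol b: members go to different blocks, giving {A,E} and {C,D}.
Stable partition: {B} | {A,E} | {C,D} — 3 equivalence classes.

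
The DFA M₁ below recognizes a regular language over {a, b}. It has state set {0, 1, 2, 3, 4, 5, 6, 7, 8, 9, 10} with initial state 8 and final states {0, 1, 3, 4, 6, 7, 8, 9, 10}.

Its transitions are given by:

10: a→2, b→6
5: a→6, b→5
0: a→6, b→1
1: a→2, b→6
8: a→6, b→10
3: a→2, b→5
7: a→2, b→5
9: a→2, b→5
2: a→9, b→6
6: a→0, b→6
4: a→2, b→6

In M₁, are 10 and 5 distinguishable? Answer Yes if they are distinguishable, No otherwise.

Reachable states from the start: {0,1,2,5,6,8,9,10}. Unreachable: {3,4,7} — drop them.
Initial partition by acceptance: {0,1,6,8,9,10} | {2,5}.
Refine {0,1,6,8,9,10} on symbol a: members go to different blocks, giving {0,6,8} and {1,9,10}.
On input b, block {0,6,8} splits into {0,8} and {6}.
Split {2,5} by δ(·,a) → {2} and {5}.
Refine {1,9,10} on symbol b: members go to different blocks, giving {1,10} and {9}.
The partition is now stable with 6 blocks: {0,8} | {2} | {1,10} | {6} | {5} | {9}.
10 and 5 end up in different blocks, so they are distinguishable. For instance, the string 'ε' is accepted from only 10.

Yes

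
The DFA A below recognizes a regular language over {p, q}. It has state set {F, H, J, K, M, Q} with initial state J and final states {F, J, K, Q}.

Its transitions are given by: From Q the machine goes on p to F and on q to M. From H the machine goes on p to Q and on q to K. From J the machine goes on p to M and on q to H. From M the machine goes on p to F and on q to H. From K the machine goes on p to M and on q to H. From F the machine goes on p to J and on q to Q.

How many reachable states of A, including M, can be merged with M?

All states are reachable from the start state.
P0 = {F,J,K,Q} | {H,M}.
Split {F,J,K,Q} by δ(·,p) → {J,K} and {F,Q}.
On input q, block {H,M} splits into {H} and {M}.
Refine {F,Q} on symbol p: members go to different blocks, giving {F} and {Q}.
Stable partition: {J,K} | {H} | {F} | {M} | {Q} — 5 equivalence classes.
State M belongs to the block {M}, which has 1 states.

1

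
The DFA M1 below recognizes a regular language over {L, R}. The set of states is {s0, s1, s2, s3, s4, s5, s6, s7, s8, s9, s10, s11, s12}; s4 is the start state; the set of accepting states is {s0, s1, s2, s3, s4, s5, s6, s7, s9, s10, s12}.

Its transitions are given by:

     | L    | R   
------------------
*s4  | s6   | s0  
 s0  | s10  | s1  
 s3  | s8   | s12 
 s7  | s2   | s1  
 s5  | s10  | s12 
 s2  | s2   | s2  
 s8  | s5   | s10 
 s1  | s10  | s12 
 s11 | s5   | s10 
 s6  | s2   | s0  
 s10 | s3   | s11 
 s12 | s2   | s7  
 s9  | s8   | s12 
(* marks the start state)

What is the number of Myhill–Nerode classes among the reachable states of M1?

10

States {s9} cannot be reached from the start state, so discard them.
Start with accepting vs non-accepting: {s0,s1,s2,s3,s4,s5,s6,s7,s10,s12} | {s8,s11}.
Split {s0,s1,s2,s3,s4,s5,s6,s7,s10,s12} by δ(·,L) → {s0,s1,s2,s4,s5,s6,s7,s10,s12} and {s3}.
On input L, block {s0,s1,s2,s4,s5,s6,s7,s10,s12} splits into {s0,s1,s2,s4,s5,s6,s7,s12} and {s10}.
On input L, block {s0,s1,s2,s4,s5,s6,s7,s12} splits into {s2,s4,s6,s7,s12} and {s0,s1,s5}.
Refine {s2,s4,s6,s7,s12} on symbol R: members go to different blocks, giving {s4,s6,s7} and {s2,s12}.
Split {s4,s6,s7} by δ(·,L) → {s6,s7} and {s4}.
On input R, block {s0,s1,s5} splits into {s1,s5} and {s0}.
Split {s6,s7} by δ(·,R) → {s6} and {s7}.
On input R, block {s2,s12} splits into {s2} and {s12}.
The partition is now stable with 10 blocks: {s6} | {s8,s11} | {s3} | {s10} | {s1,s5} | {s2} | {s4} | {s0} | {s7} | {s12}.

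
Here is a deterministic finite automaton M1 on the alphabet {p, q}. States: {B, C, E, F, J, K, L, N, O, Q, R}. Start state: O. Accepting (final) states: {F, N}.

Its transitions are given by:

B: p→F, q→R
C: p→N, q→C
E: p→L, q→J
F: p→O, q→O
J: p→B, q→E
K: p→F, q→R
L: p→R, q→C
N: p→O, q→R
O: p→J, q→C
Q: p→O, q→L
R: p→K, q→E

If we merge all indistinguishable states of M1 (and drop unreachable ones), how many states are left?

States {Q} cannot be reached from the start state, so discard them.
Start with accepting vs non-accepting: {F,N} | {B,C,E,J,K,L,O,R}.
Split {B,C,E,J,K,L,O,R} by δ(·,p) → {E,J,L,O,R} and {B,C,K}.
Split {E,J,L,O,R} by δ(·,p) → {E,L,O} and {J,R}.
Refine {F,N} on symbol q: members go to different blocks, giving {F} and {N}.
On input p, block {E,L,O} splits into {L,O} and {E}.
Refine {B,C,K} on symbol p: members go to different blocks, giving {B,K} and {C}.
No further refinement is possible. Final partition (7 blocks): {F} | {L,O} | {B,K} | {J,R} | {N} | {E} | {C}.

7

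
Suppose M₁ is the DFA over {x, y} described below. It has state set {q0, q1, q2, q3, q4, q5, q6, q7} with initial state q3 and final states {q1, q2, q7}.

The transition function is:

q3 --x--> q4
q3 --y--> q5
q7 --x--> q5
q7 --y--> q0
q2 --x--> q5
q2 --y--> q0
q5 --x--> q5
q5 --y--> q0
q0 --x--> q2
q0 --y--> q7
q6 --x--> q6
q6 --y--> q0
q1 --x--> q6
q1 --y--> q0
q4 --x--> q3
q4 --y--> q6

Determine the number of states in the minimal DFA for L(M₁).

4

States {q1} cannot be reached from the start state, so discard them.
P0 = {q2,q7} | {q0,q3,q4,q5,q6}.
Refine {q0,q3,q4,q5,q6} on symbol x: members go to different blocks, giving {q3,q4,q5,q6} and {q0}.
Split {q3,q4,q5,q6} by δ(·,y) → {q3,q4} and {q5,q6}.
Stable partition: {q2,q7} | {q3,q4} | {q0} | {q5,q6} — 4 equivalence classes.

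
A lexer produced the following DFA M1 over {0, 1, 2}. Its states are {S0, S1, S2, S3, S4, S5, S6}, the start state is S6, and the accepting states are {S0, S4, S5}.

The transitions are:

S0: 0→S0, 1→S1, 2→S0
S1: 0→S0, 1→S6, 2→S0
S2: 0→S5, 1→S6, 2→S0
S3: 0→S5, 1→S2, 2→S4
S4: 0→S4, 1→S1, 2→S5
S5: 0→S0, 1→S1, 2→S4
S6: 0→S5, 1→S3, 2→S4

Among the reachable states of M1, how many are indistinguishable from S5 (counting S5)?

3

All states are reachable from the start state.
Initial partition by acceptance: {S0,S4,S5} | {S1,S2,S3,S6}.
Stable partition: {S0,S4,S5} | {S1,S2,S3,S6} — 2 equivalence classes.
State S5 belongs to the block {S0,S4,S5}, which has 3 states.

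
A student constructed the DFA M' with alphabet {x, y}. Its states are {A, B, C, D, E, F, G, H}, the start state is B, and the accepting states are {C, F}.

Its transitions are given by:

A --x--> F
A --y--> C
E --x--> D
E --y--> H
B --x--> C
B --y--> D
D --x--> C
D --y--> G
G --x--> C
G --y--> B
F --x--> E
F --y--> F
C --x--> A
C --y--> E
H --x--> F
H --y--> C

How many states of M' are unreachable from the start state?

Exploring from B, all states are eventually visited, so none are unreachable.

0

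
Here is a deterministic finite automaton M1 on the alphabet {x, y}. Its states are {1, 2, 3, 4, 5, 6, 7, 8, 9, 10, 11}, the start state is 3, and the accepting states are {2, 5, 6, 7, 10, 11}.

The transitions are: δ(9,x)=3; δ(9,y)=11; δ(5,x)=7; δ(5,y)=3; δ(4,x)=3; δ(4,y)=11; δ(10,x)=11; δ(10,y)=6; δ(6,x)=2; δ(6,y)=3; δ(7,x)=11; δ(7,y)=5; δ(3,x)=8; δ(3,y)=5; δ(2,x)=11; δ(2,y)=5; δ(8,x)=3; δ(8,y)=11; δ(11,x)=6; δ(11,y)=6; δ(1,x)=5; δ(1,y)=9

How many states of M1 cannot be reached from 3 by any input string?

BFS from 3 reaches {2, 3, 5, 6, 7, 8, 11}; the 4 state(s) 1, 4, 9, 10 are never visited.

4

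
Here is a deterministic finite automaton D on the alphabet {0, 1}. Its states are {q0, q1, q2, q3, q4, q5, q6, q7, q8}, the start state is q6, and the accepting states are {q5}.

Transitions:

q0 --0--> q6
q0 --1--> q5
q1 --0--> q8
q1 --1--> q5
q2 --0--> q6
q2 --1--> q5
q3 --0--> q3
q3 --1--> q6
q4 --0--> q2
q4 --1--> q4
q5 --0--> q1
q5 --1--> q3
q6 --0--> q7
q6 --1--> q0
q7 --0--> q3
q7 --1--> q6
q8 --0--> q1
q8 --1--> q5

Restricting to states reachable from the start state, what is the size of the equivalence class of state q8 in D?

2

States {q2,q4} cannot be reached from the start state, so discard them.
Start with accepting vs non-accepting: {q5} | {q0,q1,q3,q6,q7,q8}.
Split {q0,q1,q3,q6,q7,q8} by δ(·,1) → {q0,q1,q8} and {q3,q6,q7}.
Split {q0,q1,q8} by δ(·,0) → {q1,q8} and {q0}.
On input 1, block {q3,q6,q7} splits into {q3,q7} and {q6}.
No further refinement is possible. Final partition (5 blocks): {q5} | {q1,q8} | {q3,q7} | {q0} | {q6}.
The equivalence class containing q8 is {q1,q8}, of size 2.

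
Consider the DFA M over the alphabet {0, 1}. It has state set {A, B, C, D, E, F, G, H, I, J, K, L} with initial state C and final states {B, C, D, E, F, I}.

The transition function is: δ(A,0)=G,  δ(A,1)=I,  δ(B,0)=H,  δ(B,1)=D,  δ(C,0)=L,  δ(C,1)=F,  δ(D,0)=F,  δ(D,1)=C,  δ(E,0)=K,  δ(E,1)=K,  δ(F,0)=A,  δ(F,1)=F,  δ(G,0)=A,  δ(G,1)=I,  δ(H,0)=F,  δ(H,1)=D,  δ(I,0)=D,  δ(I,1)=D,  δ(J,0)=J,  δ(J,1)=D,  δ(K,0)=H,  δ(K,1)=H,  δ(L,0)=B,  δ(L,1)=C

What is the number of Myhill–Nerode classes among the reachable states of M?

8

First remove the unreachable states {E,J,K}; 9 states remain.
Initial partition by acceptance: {B,C,D,F,I} | {A,G,H,L}.
On input 0, block {B,C,D,F,I} splits into {B,C,F} and {D,I}.
On input 1, block {B,C,F} splits into {C,F} and {B}.
Split {A,G,H,L} by δ(·,0) → {A,G} and {H} and {L}.
Split {C,F} by δ(·,0) → {C} and {F}.
On input 0, block {D,I} splits into {D} and {I}.
Stable partition: {C} | {A,G} | {D} | {B} | {H} | {L} | {F} | {I} — 8 equivalence classes.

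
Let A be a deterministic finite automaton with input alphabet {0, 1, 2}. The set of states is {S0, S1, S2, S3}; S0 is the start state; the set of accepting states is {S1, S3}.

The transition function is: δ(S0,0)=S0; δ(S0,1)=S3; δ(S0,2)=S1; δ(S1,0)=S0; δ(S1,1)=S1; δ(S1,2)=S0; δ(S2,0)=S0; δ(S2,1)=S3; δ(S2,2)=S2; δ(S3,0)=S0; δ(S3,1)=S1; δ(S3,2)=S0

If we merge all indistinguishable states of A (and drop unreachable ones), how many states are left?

First remove the unreachable states {S2}; 3 states remain.
Start with accepting vs non-accepting: {S1,S3} | {S0}.
No further refinement is possible. Final partition (2 blocks): {S1,S3} | {S0}.

2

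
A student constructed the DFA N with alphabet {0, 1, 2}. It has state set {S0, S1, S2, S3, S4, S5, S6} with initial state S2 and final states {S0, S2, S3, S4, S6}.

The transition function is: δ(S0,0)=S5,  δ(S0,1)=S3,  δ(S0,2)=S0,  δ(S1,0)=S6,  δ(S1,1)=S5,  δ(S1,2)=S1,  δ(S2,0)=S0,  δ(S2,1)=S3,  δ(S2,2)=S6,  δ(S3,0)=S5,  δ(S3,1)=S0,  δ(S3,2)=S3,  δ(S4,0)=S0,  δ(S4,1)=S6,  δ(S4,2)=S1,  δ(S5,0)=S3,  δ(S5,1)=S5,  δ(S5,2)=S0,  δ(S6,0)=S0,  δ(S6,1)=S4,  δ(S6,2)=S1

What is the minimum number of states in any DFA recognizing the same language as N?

P0 = {S0,S2,S3,S4,S6} | {S1,S5}.
Refine {S0,S2,S3,S4,S6} on symbol 0: members go to different blocks, giving {S2,S4,S6} and {S0,S3}.
Refine {S2,S4,S6} on symbol 1: members go to different blocks, giving {S4,S6} and {S2}.
Refine {S1,S5} on symbol 0: members go to different blocks, giving {S1} and {S5}.
Stable partition: {S4,S6} | {S1} | {S0,S3} | {S2} | {S5} — 5 equivalence classes.

5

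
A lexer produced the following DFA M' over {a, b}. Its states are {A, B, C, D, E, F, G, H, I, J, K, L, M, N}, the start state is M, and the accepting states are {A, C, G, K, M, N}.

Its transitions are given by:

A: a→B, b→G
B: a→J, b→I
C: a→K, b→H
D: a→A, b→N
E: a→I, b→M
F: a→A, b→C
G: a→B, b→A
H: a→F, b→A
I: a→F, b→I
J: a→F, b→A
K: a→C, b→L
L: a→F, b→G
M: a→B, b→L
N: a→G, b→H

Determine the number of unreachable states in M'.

3

Starting at M and following transitions, the reachable set is {A, B, C, F, G, H, I, J, K, L, M}. That leaves D, E, N unreachable — 3 in total.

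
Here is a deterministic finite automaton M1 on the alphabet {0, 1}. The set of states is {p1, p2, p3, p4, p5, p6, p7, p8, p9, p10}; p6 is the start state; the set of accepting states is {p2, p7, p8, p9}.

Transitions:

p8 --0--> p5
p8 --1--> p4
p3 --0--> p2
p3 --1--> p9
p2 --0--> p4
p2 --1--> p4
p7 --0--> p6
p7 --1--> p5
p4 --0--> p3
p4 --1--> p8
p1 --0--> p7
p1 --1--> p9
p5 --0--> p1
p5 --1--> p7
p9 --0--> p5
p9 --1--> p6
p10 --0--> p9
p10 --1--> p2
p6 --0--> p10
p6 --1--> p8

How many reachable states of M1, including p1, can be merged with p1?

Every state is reachable, so we keep all 10.
P0 = {p2,p7,p8,p9} | {p1,p3,p4,p5,p6,p10}.
On input 0, block {p1,p3,p4,p5,p6,p10} splits into {p1,p3,p10} and {p4,p5,p6}.
The partition is now stable with 3 blocks: {p2,p7,p8,p9} | {p1,p3,p10} | {p4,p5,p6}.
The equivalence class containing p1 is {p1,p3,p10}, of size 3.

3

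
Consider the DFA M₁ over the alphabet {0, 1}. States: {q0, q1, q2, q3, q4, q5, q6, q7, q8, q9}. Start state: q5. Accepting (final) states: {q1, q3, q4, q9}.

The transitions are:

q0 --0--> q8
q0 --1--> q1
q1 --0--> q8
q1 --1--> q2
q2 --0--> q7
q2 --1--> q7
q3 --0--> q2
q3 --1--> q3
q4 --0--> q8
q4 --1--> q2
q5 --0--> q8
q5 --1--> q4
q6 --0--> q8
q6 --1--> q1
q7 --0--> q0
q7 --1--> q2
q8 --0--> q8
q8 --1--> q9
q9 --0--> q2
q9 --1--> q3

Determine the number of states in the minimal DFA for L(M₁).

6

States {q6} cannot be reached from the start state, so discard them.
Start with accepting vs non-accepting: {q1,q3,q4,q9} | {q0,q2,q5,q7,q8}.
Split {q1,q3,q4,q9} by δ(·,1) → {q1,q4} and {q3,q9}.
Split {q0,q2,q5,q7,q8} by δ(·,1) → {q0,q5} and {q2,q7} and {q8}.
On input 0, block {q2,q7} splits into {q2} and {q7}.
The partition is now stable with 6 blocks: {q1,q4} | {q0,q5} | {q3,q9} | {q2} | {q8} | {q7}.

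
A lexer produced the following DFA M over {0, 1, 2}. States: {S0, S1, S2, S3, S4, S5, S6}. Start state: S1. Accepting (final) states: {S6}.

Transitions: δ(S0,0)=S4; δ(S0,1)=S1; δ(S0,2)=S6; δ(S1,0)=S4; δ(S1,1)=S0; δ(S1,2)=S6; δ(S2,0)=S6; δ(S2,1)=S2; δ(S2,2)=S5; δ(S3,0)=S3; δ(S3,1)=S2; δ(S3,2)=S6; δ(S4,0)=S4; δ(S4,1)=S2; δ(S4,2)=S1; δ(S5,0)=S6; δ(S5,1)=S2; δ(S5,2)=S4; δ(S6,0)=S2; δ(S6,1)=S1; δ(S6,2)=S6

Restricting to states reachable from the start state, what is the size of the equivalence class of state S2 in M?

1

First remove the unreachable states {S3}; 6 states remain.
Initial partition by acceptance: {S6} | {S0,S1,S2,S4,S5}.
Refine {S0,S1,S2,S4,S5} on symbol 0: members go to different blocks, giving {S0,S1,S4} and {S2,S5}.
On input 1, block {S0,S1,S4} splits into {S0,S1} and {S4}.
Refine {S2,S5} on symbol 2: members go to different blocks, giving {S2} and {S5}.
No further refinement is possible. Final partition (5 blocks): {S6} | {S0,S1} | {S2} | {S4} | {S5}.
The equivalence class containing S2 is {S2}, of size 1.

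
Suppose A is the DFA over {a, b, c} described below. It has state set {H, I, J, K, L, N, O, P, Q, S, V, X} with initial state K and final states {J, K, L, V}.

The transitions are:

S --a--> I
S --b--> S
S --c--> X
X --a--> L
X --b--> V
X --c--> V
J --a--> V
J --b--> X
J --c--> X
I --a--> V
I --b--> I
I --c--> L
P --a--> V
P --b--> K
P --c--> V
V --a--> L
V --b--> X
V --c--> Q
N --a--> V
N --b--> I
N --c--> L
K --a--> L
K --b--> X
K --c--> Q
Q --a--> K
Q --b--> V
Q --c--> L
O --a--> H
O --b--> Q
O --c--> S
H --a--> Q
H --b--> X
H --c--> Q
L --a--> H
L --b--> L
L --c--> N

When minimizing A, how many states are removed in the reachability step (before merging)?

No path from K leads to J, O, P, S; the other 8 states are all reachable.

4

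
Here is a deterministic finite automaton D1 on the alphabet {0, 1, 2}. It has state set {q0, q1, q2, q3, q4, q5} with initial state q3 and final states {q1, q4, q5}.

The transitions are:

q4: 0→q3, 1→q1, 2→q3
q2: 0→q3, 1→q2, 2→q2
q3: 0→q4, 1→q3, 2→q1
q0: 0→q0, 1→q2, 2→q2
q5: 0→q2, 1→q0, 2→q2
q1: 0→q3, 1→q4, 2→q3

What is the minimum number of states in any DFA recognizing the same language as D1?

First remove the unreachable states {q0,q2,q5}; 3 states remain.
P0 = {q1,q4} | {q3}.
The partition is now stable with 2 blocks: {q1,q4} | {q3}.

2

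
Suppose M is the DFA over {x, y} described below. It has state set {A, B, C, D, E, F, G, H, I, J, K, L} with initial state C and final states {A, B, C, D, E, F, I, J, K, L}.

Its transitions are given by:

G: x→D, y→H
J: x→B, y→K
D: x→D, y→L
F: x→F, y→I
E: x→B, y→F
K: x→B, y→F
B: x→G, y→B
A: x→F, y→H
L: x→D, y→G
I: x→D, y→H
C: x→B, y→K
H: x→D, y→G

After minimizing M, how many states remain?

Reachable states from the start: {B,C,D,F,G,H,I,K,L}. Unreachable: {A,E,J} — drop them.
Start with accepting vs non-accepting: {B,C,D,F,I,K,L} | {G,H}.
On input x, block {B,C,D,F,I,K,L} splits into {C,D,F,I,K,L} and {B}.
Split {C,D,F,I,K,L} by δ(·,x) → {D,F,I,L} and {C,K}.
On input y, block {D,F,I,L} splits into {D,F} and {I,L}.
Refine {C,K} on symbol y: members go to different blocks, giving {C} and {K}.
Stable partition: {D,F} | {G,H} | {B} | {C} | {I,L} | {K} — 6 equivalence classes.

6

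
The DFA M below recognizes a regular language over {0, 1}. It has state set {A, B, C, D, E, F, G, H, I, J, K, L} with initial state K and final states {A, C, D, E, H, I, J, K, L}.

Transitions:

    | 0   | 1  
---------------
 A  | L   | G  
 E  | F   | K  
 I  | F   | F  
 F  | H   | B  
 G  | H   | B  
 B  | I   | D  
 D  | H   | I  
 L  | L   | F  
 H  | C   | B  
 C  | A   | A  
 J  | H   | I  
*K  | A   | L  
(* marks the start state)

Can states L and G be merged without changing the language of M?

First remove the unreachable states {E,J}; 10 states remain.
Start with accepting vs non-accepting: {A,C,D,H,I,K,L} | {B,F,G}.
On input 0, block {A,C,D,H,I,K,L} splits into {A,C,D,H,K,L} and {I}.
Refine {A,C,D,H,K,L} on symbol 1: members go to different blocks, giving {A,H,L} and {C,K} and {D}.
On input 0, block {A,H,L} splits into {A,L} and {H}.
On input 0, block {B,F,G} splits into {F,G} and {B}.
The partition is now stable with 7 blocks: {A,L} | {F,G} | {I} | {C,K} | {D} | {H} | {B}.
L and G end up in different blocks, so they are distinguishable. For instance, the string 'ε' is accepted from only L.

No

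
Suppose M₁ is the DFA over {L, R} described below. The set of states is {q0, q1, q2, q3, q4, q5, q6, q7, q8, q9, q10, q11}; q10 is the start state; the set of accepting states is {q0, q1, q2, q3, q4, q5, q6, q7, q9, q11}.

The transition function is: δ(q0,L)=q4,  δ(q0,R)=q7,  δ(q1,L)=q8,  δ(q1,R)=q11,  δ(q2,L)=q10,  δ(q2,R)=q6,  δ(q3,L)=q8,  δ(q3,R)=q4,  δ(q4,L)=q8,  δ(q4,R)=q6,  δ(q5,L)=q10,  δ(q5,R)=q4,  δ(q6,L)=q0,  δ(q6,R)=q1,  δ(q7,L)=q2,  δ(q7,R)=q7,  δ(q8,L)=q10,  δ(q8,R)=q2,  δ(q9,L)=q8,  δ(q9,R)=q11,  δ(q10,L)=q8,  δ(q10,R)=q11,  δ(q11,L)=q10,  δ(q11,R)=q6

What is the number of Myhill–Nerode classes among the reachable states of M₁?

Reachable states from the start: {q0,q1,q2,q4,q6,q7,q8,q10,q11}. Unreachable: {q3,q5,q9} — drop them.
P0 = {q0,q1,q2,q4,q6,q7,q11} | {q8,q10}.
Split {q0,q1,q2,q4,q6,q7,q11} by δ(·,L) → {q1,q2,q4,q11} and {q0,q6,q7}.
Split {q1,q2,q4,q11} by δ(·,R) → {q2,q4,q11} and {q1}.
Split {q0,q6,q7} by δ(·,L) → {q0,q7} and {q6}.
The partition is now stable with 5 blocks: {q2,q4,q11} | {q8,q10} | {q0,q7} | {q1} | {q6}.

5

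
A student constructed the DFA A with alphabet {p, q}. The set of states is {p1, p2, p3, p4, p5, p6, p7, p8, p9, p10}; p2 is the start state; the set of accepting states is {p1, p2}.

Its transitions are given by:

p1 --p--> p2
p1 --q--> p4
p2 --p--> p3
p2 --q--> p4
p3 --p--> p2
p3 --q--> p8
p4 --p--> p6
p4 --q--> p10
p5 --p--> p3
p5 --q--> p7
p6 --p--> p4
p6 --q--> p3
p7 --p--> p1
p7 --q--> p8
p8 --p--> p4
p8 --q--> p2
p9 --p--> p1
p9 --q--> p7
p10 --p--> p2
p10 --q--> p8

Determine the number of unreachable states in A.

No path from p2 leads to p1, p5, p7, p9; the other 6 states are all reachable.

4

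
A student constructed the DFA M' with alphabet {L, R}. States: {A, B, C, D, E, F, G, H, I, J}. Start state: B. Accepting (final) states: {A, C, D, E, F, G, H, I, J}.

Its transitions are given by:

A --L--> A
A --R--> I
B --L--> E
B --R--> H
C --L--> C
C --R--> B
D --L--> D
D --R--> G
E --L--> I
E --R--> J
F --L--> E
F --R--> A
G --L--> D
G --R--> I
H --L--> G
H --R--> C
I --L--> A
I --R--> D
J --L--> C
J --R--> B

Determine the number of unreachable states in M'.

BFS from B reaches {A, B, C, D, E, G, H, I, J}; the 1 state(s) F are never visited.

1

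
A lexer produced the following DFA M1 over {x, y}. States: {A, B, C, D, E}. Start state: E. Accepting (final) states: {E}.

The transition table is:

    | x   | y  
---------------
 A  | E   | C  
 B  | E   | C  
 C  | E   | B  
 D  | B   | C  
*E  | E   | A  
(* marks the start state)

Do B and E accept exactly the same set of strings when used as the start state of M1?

First remove the unreachable states {D}; 4 states remain.
Start with accepting vs non-accepting: {E} | {A,B,C}.
The partition is now stable with 2 blocks: {E} | {A,B,C}.
B and E end up in different blocks, so they are distinguishable. For instance, the string 'ε' is accepted from only E.

No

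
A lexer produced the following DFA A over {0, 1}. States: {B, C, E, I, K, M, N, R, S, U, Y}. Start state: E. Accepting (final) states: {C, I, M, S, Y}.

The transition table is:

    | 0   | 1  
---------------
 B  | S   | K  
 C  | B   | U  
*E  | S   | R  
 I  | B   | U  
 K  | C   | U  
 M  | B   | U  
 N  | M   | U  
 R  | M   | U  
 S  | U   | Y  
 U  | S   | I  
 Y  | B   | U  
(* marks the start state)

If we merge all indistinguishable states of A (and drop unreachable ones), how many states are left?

5

States {N} cannot be reached from the start state, so discard them.
Initial partition by acceptance: {C,I,M,S,Y} | {B,E,K,R,U}.
Refine {C,I,M,S,Y} on symbol 1: members go to different blocks, giving {C,I,M,Y} and {S}.
On input 0, block {B,E,K,R,U} splits into {B,E,U} and {K,R}.
Split {B,E,U} by δ(·,1) → {B,E} and {U}.
The partition is now stable with 5 blocks: {C,I,M,Y} | {B,E} | {S} | {K,R} | {U}.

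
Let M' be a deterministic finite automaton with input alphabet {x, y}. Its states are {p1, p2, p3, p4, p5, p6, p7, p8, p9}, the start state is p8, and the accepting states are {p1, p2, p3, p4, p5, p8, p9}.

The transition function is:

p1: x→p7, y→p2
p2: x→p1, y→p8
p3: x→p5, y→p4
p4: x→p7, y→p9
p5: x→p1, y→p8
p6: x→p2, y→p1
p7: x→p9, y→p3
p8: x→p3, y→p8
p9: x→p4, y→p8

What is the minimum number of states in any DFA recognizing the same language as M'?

Reachable states from the start: {p1,p2,p3,p4,p5,p7,p8,p9}. Unreachable: {p6} — drop them.
Initial partition by acceptance: {p1,p2,p3,p4,p5,p8,p9} | {p7}.
Refine {p1,p2,p3,p4,p5,p8,p9} on symbol x: members go to different blocks, giving {p2,p3,p5,p8,p9} and {p1,p4}.
Refine {p2,p3,p5,p8,p9} on symbol x: members go to different blocks, giving {p2,p5,p9} and {p3,p8}.
Refine {p3,p8} on symbol x: members go to different blocks, giving {p3} and {p8}.
Stable partition: {p2,p5,p9} | {p7} | {p1,p4} | {p3} | {p8} — 5 equivalence classes.

5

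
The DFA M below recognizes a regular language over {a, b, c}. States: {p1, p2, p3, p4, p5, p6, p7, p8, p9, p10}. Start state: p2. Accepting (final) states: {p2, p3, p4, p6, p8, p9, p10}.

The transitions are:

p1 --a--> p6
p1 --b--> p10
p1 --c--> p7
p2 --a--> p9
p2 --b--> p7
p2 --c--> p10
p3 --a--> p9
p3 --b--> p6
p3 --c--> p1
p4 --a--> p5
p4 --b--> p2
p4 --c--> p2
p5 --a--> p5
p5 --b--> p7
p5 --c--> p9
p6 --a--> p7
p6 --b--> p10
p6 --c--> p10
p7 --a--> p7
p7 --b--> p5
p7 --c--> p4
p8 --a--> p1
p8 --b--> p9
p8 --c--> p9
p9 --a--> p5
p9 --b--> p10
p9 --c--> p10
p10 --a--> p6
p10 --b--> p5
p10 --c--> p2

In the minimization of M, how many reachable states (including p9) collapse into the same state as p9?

3

First remove the unreachable states {p1,p3,p8}; 7 states remain.
P0 = {p2,p4,p6,p9,p10} | {p5,p7}.
Split {p2,p4,p6,p9,p10} by δ(·,a) → {p4,p6,p9} and {p2,p10}.
Stable partition: {p4,p6,p9} | {p5,p7} | {p2,p10} — 3 equivalence classes.
State p9 belongs to the block {p4,p6,p9}, which has 3 states.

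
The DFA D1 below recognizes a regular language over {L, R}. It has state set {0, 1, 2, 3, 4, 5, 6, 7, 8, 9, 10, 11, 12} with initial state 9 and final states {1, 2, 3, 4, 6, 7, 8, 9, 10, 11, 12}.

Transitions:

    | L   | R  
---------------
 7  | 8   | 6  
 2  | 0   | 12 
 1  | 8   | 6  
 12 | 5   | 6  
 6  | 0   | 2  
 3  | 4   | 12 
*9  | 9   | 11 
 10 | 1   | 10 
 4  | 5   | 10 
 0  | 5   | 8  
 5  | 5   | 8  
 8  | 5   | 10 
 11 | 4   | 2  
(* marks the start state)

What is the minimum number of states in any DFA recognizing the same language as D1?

States {3,7} cannot be reached from the start state, so discard them.
P0 = {1,2,4,6,8,9,10,11,12} | {0,5}.
Split {1,2,4,6,8,9,10,11,12} by δ(·,L) → {2,4,6,8,12} and {1,9,10,11}.
Split {2,4,6,8,12} by δ(·,R) → {2,6,12} and {4,8}.
On input L, block {1,9,10,11} splits into {1,11} and {9,10}.
On input L, block {9,10} splits into {9} and {10}.
Stable partition: {2,6,12} | {0,5} | {1,11} | {4,8} | {9} | {10} — 6 equivalence classes.

6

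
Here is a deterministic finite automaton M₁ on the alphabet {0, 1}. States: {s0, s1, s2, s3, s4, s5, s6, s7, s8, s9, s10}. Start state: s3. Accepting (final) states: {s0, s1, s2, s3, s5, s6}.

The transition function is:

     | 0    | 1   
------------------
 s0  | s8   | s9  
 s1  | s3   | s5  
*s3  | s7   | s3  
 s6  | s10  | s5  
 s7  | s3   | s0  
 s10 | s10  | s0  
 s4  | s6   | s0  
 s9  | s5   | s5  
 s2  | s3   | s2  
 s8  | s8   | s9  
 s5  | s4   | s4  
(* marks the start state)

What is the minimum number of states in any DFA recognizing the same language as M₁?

9

First remove the unreachable states {s1,s2}; 9 states remain.
Start with accepting vs non-accepting: {s0,s3,s5,s6} | {s4,s7,s8,s9,s10}.
Split {s0,s3,s5,s6} by δ(·,1) → {s0,s5} and {s3,s6}.
Split {s4,s7,s8,s9,s10} by δ(·,0) → {s4,s7} and {s8,s10} and {s9}.
Refine {s0,s5} on symbol 0: members go to different blocks, giving {s0} and {s5}.
Refine {s3,s6} on symbol 0: members go to different blocks, giving {s3} and {s6}.
Refine {s4,s7} on symbol 0: members go to different blocks, giving {s4} and {s7}.
On input 1, block {s8,s10} splits into {s8} and {s10}.
Stable partition: {s0} | {s4} | {s3} | {s8} | {s9} | {s5} | {s6} | {s7} | {s10} — 9 equivalence classes.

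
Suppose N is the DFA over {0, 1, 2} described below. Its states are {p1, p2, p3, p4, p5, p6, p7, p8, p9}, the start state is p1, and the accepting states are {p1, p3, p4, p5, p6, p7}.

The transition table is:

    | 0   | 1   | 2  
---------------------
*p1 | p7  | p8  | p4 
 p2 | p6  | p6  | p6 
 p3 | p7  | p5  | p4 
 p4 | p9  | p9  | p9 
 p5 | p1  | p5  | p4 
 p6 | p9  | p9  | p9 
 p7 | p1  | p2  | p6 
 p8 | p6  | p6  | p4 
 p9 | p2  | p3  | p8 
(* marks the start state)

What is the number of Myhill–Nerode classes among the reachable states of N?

All states are reachable from the start state.
P0 = {p1,p3,p4,p5,p6,p7} | {p2,p8,p9}.
Refine {p1,p3,p4,p5,p6,p7} on symbol 0: members go to different blocks, giving {p1,p3,p5,p7} and {p4,p6}.
Split {p1,p3,p5,p7} by δ(·,1) → {p1,p7} and {p3,p5}.
On input 0, block {p2,p8,p9} splits into {p2,p8} and {p9}.
Stable partition: {p1,p7} | {p2,p8} | {p4,p6} | {p3,p5} | {p9} — 5 equivalence classes.

5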